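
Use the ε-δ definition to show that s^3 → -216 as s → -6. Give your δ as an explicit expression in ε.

δ = min(1, ε/127)

Suppose ε > 0. We seek δ > 0 with 0 < |s + 6| < δ ⇒ |s^3 + 216| < ε.
Factor: s^3 + 216 = (s + 6)(s^2 - 6s + 36), so |s^3 + 216| = |s + 6|·|s^2 - 6s + 36|.
Impose δ ≤ 1 so that |s| < 7; then |s^2 - 6s + 36| ≤ 127.
Hence |s^3 + 216| ≤ 127|s + 6|, which is < ε once |s + 6| < ε/127.
Take δ = min(1, ε/127). If 0 < |s + 6| < δ then both bounds hold and |s^3 + 216| ≤ 127|s + 6| < 127·(ε/127) = ε.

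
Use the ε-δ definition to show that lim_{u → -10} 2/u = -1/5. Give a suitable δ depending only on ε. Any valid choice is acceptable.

Let ε > 0. We seek δ > 0 such that 0 < |u + 10| < δ implies |2/u + 1/5| < ε.
|2/u + 1/5| = 2·|-10 − u|/(10·|u|) = 2|u + 10|/(10|u|).
Require δ ≤ 5 so that |u| > 10 − 5 = 5, hence 10|u| > 50.
Then |2/u + 1/5| < 2|u + 10|/50, which is < ε when |u + 10| < 25ε.
Take δ = min(5, 25ε). Then 0 < |u + 10| < δ gives both |u + 10| < 5 and |u + 10| < 25ε, so |2/u + 1/5| < ε.

δ = min(5, 25ε)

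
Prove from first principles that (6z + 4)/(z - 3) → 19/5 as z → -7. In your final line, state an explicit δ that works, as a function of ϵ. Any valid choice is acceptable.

Let ϵ > 0 be given. We want δ > 0 with 0 < |z + 7| < δ ⇒ |(6z + 4)/(z - 3) − (19/5)| < ϵ.
Combining over a common denominator, (6z + 4)/(z - 3) − (19/5) = [(6z + 4)·(-10) − (-38)·(z - 3)] / [(-10)·(z - 3)] = -22(z + 7) / ((-10)(z - 3)).
So |(6z + 4)/(z - 3) − (19/5)| = 22|z + 7| / (10·|z − 3|).
Restrict δ ≤ 5. Then |z + 7| < 5 gives |z − 3| = |(z + 7) + (-10)| ≥ 10 − 5 = 5.
Hence |(6z + 4)/(z - 3) − (19/5)| < 22|z + 7|/(10·5) = (11/25)|z + 7|, which is < ϵ once |z + 7| < (25/11)ϵ.
Take δ = min(5, (25/11)ϵ). Then 0 < |z + 7| < δ forces both bounds, so |(6z + 4)/(z - 3) − (19/5)| < ϵ.

δ = min(5, (25/11)ϵ)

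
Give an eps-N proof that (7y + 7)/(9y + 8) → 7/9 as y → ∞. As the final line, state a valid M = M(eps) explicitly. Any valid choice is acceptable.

M = (7/81)/eps

Let eps > 0. We seek M > 0 such that y > M implies |(7y + 7)/(9y + 8) − (7/9)| < eps.
(7y + 7)/(9y + 8) − (7/9) = (9(7y + 7) − 7(9y + 8)) / (9(9y + 8)) = 7/(9(9y + 8)).
For y > 0 we have 9y + 8 > 9y, so |(7y + 7)/(9y + 8) − (7/9)| = 7/(9(9y + 8)) < 7/(9·9y) = (7/81)/y.
Thus |(7y + 7)/(9y + 8) − (7/9)| < eps whenever y > (7/81)/eps.
Take M = (7/81)/eps. If y > M then |(7y + 7)/(9y + 8) − (7/9)| < (7/81)/y < eps.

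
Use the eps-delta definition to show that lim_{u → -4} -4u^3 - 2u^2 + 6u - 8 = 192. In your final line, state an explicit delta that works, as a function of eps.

delta = min(1, eps/220)

Fix eps > 0. We want delta > 0 such that 0 < |u + 4| < delta implies |(-4u^3 - 2u^2 + 6u - 8) − 192| < eps.
(-4u^3 - 2u^2 + 6u - 8) − 192 = -4u^3 - 2u^2 + 6u - 200 = (u + 4)(-4u^2 + 14u - 50).
So |(-4u^3 - 2u^2 + 6u - 8) − 192| = |u + 4|·|-4u^2 + 14u - 50|.
Require delta ≤ 1. Then |u + 4| < 1 gives |u| < 5, and by the triangle inequality |-4u^2 + 14u - 50| ≤ 4·5^2 + 14·5 + 50 = 220.
Hence |(-4u^3 - 2u^2 + 6u - 8) − 192| ≤ 220|u + 4| < eps provided |u + 4| < eps/220.
Take delta = min(1, eps/220). Then 0 < |u + 4| < delta gives both |u + 4| < 1 and |u + 4| < eps/220, so |(-4u^3 - 2u^2 + 6u - 8) − 192| < eps.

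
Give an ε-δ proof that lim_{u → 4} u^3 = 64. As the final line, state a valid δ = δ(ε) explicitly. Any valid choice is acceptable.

Suppose ε > 0. We seek δ > 0 with 0 < |u − 4| < δ ⇒ |u^3 − 64| < ε.
Factor: u^3 − 64 = (u − 4)(u^2 + 4u + 16), so |u^3 − 64| = |u − 4|·|u^2 + 4u + 16|.
Impose δ ≤ 2 so that |u| < 6; then |u^2 + 4u + 16| ≤ 76.
Hence |u^3 − 64| ≤ 76|u − 4|, which is < ε once |u − 4| < ε/76.
Take δ = min(2, ε/76). If 0 < |u − 4| < δ then both bounds hold and |u^3 − 64| ≤ 76|u − 4| < 76·(ε/76) = ε.

δ = min(2, ε/76)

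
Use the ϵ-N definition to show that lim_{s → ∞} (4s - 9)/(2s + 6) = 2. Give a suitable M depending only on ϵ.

M = (21/2)/ϵ

Fix ϵ > 0. We seek M > 0 such that s > M implies |(4s - 9)/(2s + 6) − 2| < ϵ.
(4s - 9)/(2s + 6) − 2 = (2(4s - 9) − 4(2s + 6)) / (2(2s + 6)) = -42/(2(2s + 6)).
For s > 0 we have 2s + 6 > 2s, so |(4s - 9)/(2s + 6) − 2| = 42/(2(2s + 6)) < 42/(2·2s) = (21/2)/s.
Thus |(4s - 9)/(2s + 6) − 2| < ϵ whenever s > (21/2)/ϵ.
Take M = (21/2)/ϵ. If s > M then |(4s - 9)/(2s + 6) − 2| < (21/2)/s < ϵ.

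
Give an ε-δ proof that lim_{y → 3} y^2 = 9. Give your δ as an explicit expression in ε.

δ = min(2, ε/8)

Fix ε > 0. We seek δ > 0 with 0 < |y − 3| < δ ⇒ |y^2 − 9| < ε.
Factor: y^2 − 9 = (y − 3)(y + 3), so |y^2 − 9| = |y − 3|·|y + 3|.
Restrict δ ≤ 2. Then |y − 3| < 2 gives |y| < 5, so by the triangle inequality |y + 3| ≤ 5 + 3 = 8.
Hence |y^2 − 9| ≤ 8|y − 3|, which is < ε once |y − 3| < ε/8.
Take δ = min(2, ε/8). If 0 < |y − 3| < δ then both bounds hold and |y^2 − 9| ≤ 8|y − 3| < 8·(ε/8) = ε.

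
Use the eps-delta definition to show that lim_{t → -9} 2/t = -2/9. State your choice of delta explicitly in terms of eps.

Fix eps > 0. We seek delta > 0 such that 0 < |t + 9| < delta implies |2/t + 2/9| < eps.
|2/t + 2/9| = 2·|-9 − t|/(9·|t|) = 2|t + 9|/(9|t|).
Require delta ≤ 9/2 so that |t| > 9 − 9/2 = 9/2, hence 9|t| > 81/2.
Then |2/t + 2/9| < 2|t + 9|/(81/2), which is < eps when |t + 9| < (81/4)eps.
Take delta = min(9/2, (81/4)eps). Then 0 < |t + 9| < delta gives both |t + 9| < 9/2 and |t + 9| < (81/4)eps, so |2/t + 2/9| < eps.

delta = min(9/2, (81/4)eps)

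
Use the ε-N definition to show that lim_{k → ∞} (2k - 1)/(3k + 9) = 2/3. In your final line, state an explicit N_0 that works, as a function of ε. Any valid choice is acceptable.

Let ε > 0 be given. For k ≥ 1, |(2k - 1)/(3k + 9) − (2/3)| = |-21|/(3(3k + 9)) = 21/(3(3k + 9)).
Since 3k + 9 ≥ 3k for k ≥ 1, this is ≤ 21/(3·3k) = (7/3)/k.
So |(2k - 1)/(3k + 9) − (2/3)| < ε whenever k > (7/3)/ε.
Take N_0 = (7/3)/ε. If k > N_0 then |(2k - 1)/(3k + 9) − (2/3)| ≤ (7/3)/k < ε.

N_0 = (7/3)/ε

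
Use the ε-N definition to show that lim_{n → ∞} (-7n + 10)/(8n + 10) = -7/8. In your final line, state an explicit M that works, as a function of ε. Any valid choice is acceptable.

Let ε > 0. For n ≥ 1, |(-7n + 10)/(8n + 10) + 7/8| = |150|/(8(8n + 10)) = 150/(8(8n + 10)).
Since 8n + 10 ≥ 8n for n ≥ 1, this is ≤ 150/(8·8n) = (75/32)/n.
So |(-7n + 10)/(8n + 10) + 7/8| < ε whenever n > (75/32)/ε.
Take M = (75/32)/ε. If n > M then |(-7n + 10)/(8n + 10) + 7/8| ≤ (75/32)/n < ε.

M = (75/32)/ε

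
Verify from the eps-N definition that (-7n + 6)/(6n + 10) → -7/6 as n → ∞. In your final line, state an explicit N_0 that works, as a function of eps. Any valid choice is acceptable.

N_0 = (53/18)/eps

Suppose eps > 0. For n ≥ 1, |(-7n + 6)/(6n + 10) + 7/6| = |106|/(6(6n + 10)) = 106/(6(6n + 10)).
Since 6n + 10 ≥ 6n for n ≥ 1, this is ≤ 106/(6·6n) = (53/18)/n.
So |(-7n + 6)/(6n + 10) + 7/6| < eps whenever n > (53/18)/eps.
Take N_0 = (53/18)/eps. If n > N_0 then |(-7n + 6)/(6n + 10) + 7/6| ≤ (53/18)/n < eps.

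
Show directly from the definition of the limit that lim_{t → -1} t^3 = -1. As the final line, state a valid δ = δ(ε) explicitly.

Let ε > 0. We seek δ > 0 with 0 < |t + 1| < δ ⇒ |t^3 + 1| < ε.
Factor: t^3 + 1 = (t + 1)(t^2 - t + 1), so |t^3 + 1| = |t + 1|·|t^2 - t + 1|.
Restrict δ ≤ 1. Then |t + 1| < 1 gives |t| < 2, so by the triangle inequality |t^2 - t + 1| ≤ 2^2 + 2 + 1 = 7.
Hence |t^3 + 1| ≤ 7|t + 1|, which is < ε once |t + 1| < ε/7.
Take δ = min(1, ε/7). If 0 < |t + 1| < δ then both bounds hold and |t^3 + 1| ≤ 7|t + 1| < 7·(ε/7) = ε.

δ = min(1, ε/7)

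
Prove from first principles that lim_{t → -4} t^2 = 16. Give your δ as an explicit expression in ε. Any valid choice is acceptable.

δ = min(1, ε/9)

Let ε > 0 be given. We seek δ > 0 with 0 < |t + 4| < δ ⇒ |t^2 − 16| < ε.
Factor: t^2 − 16 = (t + 4)(t - 4), so |t^2 − 16| = |t + 4|·|t - 4|.
Restrict δ ≤ 1. Then |t + 4| < 1 gives |t| < 5, so by the triangle inequality |t - 4| ≤ 5 + 4 = 9.
Hence |t^2 − 16| ≤ 9|t + 4|, which is < ε once |t + 4| < ε/9.
Take δ = min(1, ε/9). If 0 < |t + 4| < δ then both bounds hold and |t^2 − 16| ≤ 9|t + 4| < 9·(ε/9) = ε.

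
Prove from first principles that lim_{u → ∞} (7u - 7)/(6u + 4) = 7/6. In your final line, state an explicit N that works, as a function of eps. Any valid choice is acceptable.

Let eps > 0 be given. We seek N > 0 such that u > N implies |(7u - 7)/(6u + 4) − (7/6)| < eps.
(7u - 7)/(6u + 4) − (7/6) = (6(7u - 7) − 7(6u + 4)) / (6(6u + 4)) = -70/(6(6u + 4)).
For u > 0 we have 6u + 4 > 6u, so |(7u - 7)/(6u + 4) − (7/6)| = 70/(6(6u + 4)) < 70/(6·6u) = (35/18)/u.
Thus |(7u - 7)/(6u + 4) − (7/6)| < eps whenever u > (35/18)/eps.
Take N = (35/18)/eps. If u > N then |(7u - 7)/(6u + 4) − (7/6)| < (35/18)/u < eps.

N = (35/18)/eps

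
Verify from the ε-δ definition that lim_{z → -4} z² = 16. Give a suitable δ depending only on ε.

Let ε > 0. We seek δ > 0 with 0 < |z + 4| < δ ⇒ |z² − 16| < ε.
Factor: z² − 16 = (z + 4)(z - 4), so |z² − 16| = |z + 4|·|z - 4|.
Restrict δ ≤ 1. Then |z + 4| < 1 gives |z| < 5, so by the triangle inequality |z - 4| ≤ 5 + 4 = 9.
Hence |z² − 16| ≤ 9|z + 4|, which is < ε once |z + 4| < ε/9.
Take δ = min(1, ε/9). If 0 < |z + 4| < δ then both bounds hold and |z² − 16| ≤ 9|z + 4| < 9·(ε/9) = ε.

δ = min(1, ε/9)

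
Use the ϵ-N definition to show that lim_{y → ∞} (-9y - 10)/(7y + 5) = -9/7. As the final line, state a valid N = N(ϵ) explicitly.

N = (25/49)/ϵ

Let ϵ > 0. We seek N > 0 such that y > N implies |(-9y - 10)/(7y + 5) + 9/7| < ϵ.
(-9y - 10)/(7y + 5) + 9/7 = (7(-9y - 10) − (-9)(7y + 5)) / (7(7y + 5)) = -25/(7(7y + 5)).
For y > 0 we have 7y + 5 > 7y, so |(-9y - 10)/(7y + 5) + 9/7| = 25/(7(7y + 5)) < 25/(7·7y) = (25/49)/y.
Thus |(-9y - 10)/(7y + 5) + 9/7| < ϵ whenever y > (25/49)/ϵ.
Take N = (25/49)/ϵ. If y > N then |(-9y - 10)/(7y + 5) + 9/7| < (25/49)/y < ϵ.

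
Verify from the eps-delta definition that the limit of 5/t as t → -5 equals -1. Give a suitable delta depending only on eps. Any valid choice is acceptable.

Suppose eps > 0. We seek delta > 0 such that 0 < |t + 5| < delta implies |5/t + 1| < eps.
|5/t + 1| = 5·|-5 − t|/(5·|t|) = 5|t + 5|/(5|t|).
Require delta ≤ 5/2 so that |t| > 5 − 5/2 = 5/2, hence 5|t| > 25/2.
Then |5/t + 1| < 5|t + 5|/(25/2), which is < eps when |t + 5| < (5/2)eps.
Take delta = min(5/2, (5/2)eps). Then 0 < |t + 5| < delta gives both |t + 5| < 5/2 and |t + 5| < (5/2)eps, so |5/t + 1| < eps.

delta = min(5/2, (5/2)eps)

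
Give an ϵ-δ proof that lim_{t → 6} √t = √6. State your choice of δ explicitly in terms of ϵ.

Let ϵ > 0. We want δ > 0 such that 0 < |t − 6| < δ implies |√t − √6| < ϵ.
Rationalise: √t − √6 = (t − 6)/(√t + √6), so |√t − √6| = |t − 6|/(√t + √6).
Restrict δ ≤ 6 so that |t − 6| < 6 forces t > 0, and then √t + √6 > √6.
Hence |√t − √6| < |t − 6|/√6, which is < ϵ once |t − 6| < √6·ϵ.
Take δ = min(6, √6·ϵ). If 0 < |t − 6| < δ then t > 0 and |√t − √6| < |t − 6|/√6 < ϵ.

δ = min(6, √6·ϵ)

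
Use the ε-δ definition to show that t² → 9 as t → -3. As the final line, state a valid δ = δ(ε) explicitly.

δ = min(1, ε/7)

Fix ε > 0. We seek δ > 0 with 0 < |t + 3| < δ ⇒ |t² − 9| < ε.
Factor: t² − 9 = (t + 3)(t - 3), so |t² − 9| = |t + 3|·|t - 3|.
Restrict δ ≤ 1. Then |t + 3| < 1 gives |t| < 4, so by the triangle inequality |t - 3| ≤ 4 + 3 = 7.
Hence |t² − 9| ≤ 7|t + 3|, which is < ε once |t + 3| < ε/7.
Take δ = min(1, ε/7). If 0 < |t + 3| < δ then both bounds hold and |t² − 9| ≤ 7|t + 3| < 7·(ε/7) = ε.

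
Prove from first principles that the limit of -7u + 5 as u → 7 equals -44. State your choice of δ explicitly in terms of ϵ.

δ = ϵ/7

Fix ϵ > 0. We need δ > 0 so that 0 < |u − 7| < δ implies |(-7u + 5) + 44| < ϵ.
|(-7u + 5) + 44| = |-7u + 49| = 7|u − 7|.
So 7|u − 7| < ϵ exactly when |u − 7| < ϵ/7.
Choosing δ = ϵ/7 gives |(-7u + 5) + 44| = 7|u − 7| < ϵ whenever |u − 7| < δ.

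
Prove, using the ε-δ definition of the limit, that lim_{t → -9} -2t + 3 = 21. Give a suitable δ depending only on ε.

Let ε > 0. We need δ > 0 so that 0 < |t + 9| < δ implies |(-2t + 3) − 21| < ε.
Since (-2t + 3) − 21 = -2(t + 9), we have |(-2t + 3) − 21| = 2|t + 9|.
Thus it suffices that |t + 9| < ε/2.
Take δ = ε/2. If 0 < |t + 9| < δ then |(-2t + 3) − 21| = 2|t + 9| < 2·(ε/2) = ε.

δ = ε/2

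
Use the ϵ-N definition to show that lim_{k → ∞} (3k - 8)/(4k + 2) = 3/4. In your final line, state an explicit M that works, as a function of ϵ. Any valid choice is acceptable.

M = (19/8)/ϵ

Let ϵ > 0 be given. For k ≥ 1, |(3k - 8)/(4k + 2) − (3/4)| = |-38|/(4(4k + 2)) = 38/(4(4k + 2)).
Since 4k + 2 ≥ 4k for k ≥ 1, this is ≤ 38/(4·4k) = (19/8)/k.
So |(3k - 8)/(4k + 2) − (3/4)| < ϵ whenever k > (19/8)/ϵ.
Take M = (19/8)/ϵ. If k > M then |(3k - 8)/(4k + 2) − (3/4)| ≤ (19/8)/k < ϵ.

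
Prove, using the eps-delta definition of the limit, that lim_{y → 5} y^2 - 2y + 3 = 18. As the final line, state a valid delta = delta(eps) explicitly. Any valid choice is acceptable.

Fix eps > 0. We want delta > 0 such that 0 < |y − 5| < delta implies |(y^2 - 2y + 3) − 18| < eps.
(y^2 - 2y + 3) − 18 = y^2 - 2y - 15 = (y − 5)(y + 3).
So |(y^2 - 2y + 3) − 18| = |y − 5|·|y + 3|.
Assume first that |y − 5| < 2, so |y| < 7. Then |y + 3| ≤ 7 + 3 = 10.
Hence |(y^2 - 2y + 3) − 18| ≤ 10|y − 5| < eps provided |y − 5| < eps/10.
Choosing delta = min(2, eps/10) ensures both conditions, hence |(y^2 - 2y + 3) − 18| < eps.

delta = min(2, eps/10)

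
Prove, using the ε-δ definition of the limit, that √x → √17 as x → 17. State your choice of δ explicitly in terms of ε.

δ = min(17, √17·ε)

Let ε > 0. We want δ > 0 such that 0 < |x − 17| < δ implies |√x − √17| < ε.
Rationalise: √x − √17 = (x − 17)/(√x + √17), so |√x − √17| = |x − 17|/(√x + √17).
Restrict δ ≤ 17 so that |x − 17| < 17 forces x > 0, and then √x + √17 > √17.
Hence |√x − √17| < |x − 17|/√17, which is < ε once |x − 17| < √17·ε.
Take δ = min(17, √17·ε). If 0 < |x − 17| < δ then x > 0 and |√x − √17| < |x − 17|/√17 < ε.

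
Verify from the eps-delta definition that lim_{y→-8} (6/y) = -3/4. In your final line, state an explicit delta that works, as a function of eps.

delta = min(4, (16/3)eps)

Suppose eps > 0. We seek delta > 0 such that 0 < |y + 8| < delta implies |6/y + 3/4| < eps.
|6/y + 3/4| = 6·|-8 − y|/(8·|y|) = 6|y + 8|/(8|y|).
Require delta ≤ 4 so that |y| > 8 − 4 = 4, hence 8|y| > 32.
Then |6/y + 3/4| < 6|y + 8|/32, which is < eps when |y + 8| < (16/3)eps.
Take delta = min(4, (16/3)eps). Then 0 < |y + 8| < delta gives both |y + 8| < 4 and |y + 8| < (16/3)eps, so |6/y + 3/4| < eps.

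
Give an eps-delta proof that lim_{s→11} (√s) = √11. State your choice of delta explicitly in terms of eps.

delta = min(11, √11·eps)

Let eps > 0. We want delta > 0 such that 0 < |s − 11| < delta implies |√s − √11| < eps.
Rationalise: √s − √11 = (s − 11)/(√s + √11), so |√s − √11| = |s − 11|/(√s + √11).
Restrict delta ≤ 11 so that |s − 11| < 11 forces s > 0, and then √s + √11 > √11.
Hence |√s − √11| < |s − 11|/√11, which is < eps once |s − 11| < √11·eps.
Take delta = min(11, √11·eps). If 0 < |s − 11| < delta then s > 0 and |√s − √11| < |s − 11|/√11 < eps.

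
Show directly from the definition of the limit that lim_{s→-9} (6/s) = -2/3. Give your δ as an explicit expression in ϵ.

δ = min(9/2, (27/4)ϵ)

Suppose ϵ > 0. We seek δ > 0 such that 0 < |s + 9| < δ implies |6/s + 2/3| < ϵ.
|6/s + 2/3| = 6·|-9 − s|/(9·|s|) = 6|s + 9|/(9|s|).
Require δ ≤ 9/2 so that |s| > 9 − 9/2 = 9/2, hence 9|s| > 81/2.
Then |6/s + 2/3| < 6|s + 9|/(81/2), which is < ϵ when |s + 9| < (27/4)ϵ.
Take δ = min(9/2, (27/4)ϵ). Then 0 < |s + 9| < δ gives both |s + 9| < 9/2 and |s + 9| < (27/4)ϵ, so |6/s + 2/3| < ϵ.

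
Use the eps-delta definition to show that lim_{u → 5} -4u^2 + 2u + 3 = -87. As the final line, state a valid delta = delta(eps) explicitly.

Suppose eps > 0. We want delta > 0 such that 0 < |u − 5| < delta implies |(-4u^2 + 2u + 3) + 87| < eps.
(-4u^2 + 2u + 3) + 87 = -4u^2 + 2u + 90 = (u − 5)(-4u - 18).
So |(-4u^2 + 2u + 3) + 87| = |u − 5|·|-4u - 18|.
Assume first that |u − 5| < 2, so |u| < 7. Then |-4u - 18| ≤ 4·7 + 18 = 46.
Hence |(-4u^2 + 2u + 3) + 87| ≤ 46|u − 5| < eps provided |u − 5| < eps/46.
Take delta = min(2, eps/46). Then 0 < |u − 5| < delta gives both |u − 5| < 2 and |u − 5| < eps/46, so |(-4u^2 + 2u + 3) + 87| < eps.

delta = min(2, eps/46)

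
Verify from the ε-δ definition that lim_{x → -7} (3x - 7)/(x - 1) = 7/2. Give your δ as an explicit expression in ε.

Suppose ε > 0. We want δ > 0 with 0 < |x + 7| < δ ⇒ |(3x - 7)/(x - 1) − (7/2)| < ε.
Combining over a common denominator, (3x - 7)/(x - 1) − (7/2) = [(3x - 7)·(-8) − (-28)·(x - 1)] / [(-8)·(x - 1)] = 4(x + 7) / ((-8)(x - 1)).
So |(3x - 7)/(x - 1) − (7/2)| = 4|x + 7| / (8·|x − 1|).
Require δ ≤ 4, so |x − 1| ≥ |-8| − |x + 7| > 8 − 4 = 4.
Hence |(3x - 7)/(x - 1) − (7/2)| < 4|x + 7|/(8·4) = (1/8)|x + 7|, which is < ε once |x + 7| < 8ε.
Take δ = min(4, 8ε). Then 0 < |x + 7| < δ forces both bounds, so |(3x - 7)/(x - 1) − (7/2)| < ε.

δ = min(4, 8ε)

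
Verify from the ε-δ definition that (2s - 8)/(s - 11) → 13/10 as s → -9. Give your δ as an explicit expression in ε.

Let ε > 0 be given. We want δ > 0 with 0 < |s + 9| < δ ⇒ |(2s - 8)/(s - 11) − (13/10)| < ε.
Combining over a common denominator, (2s - 8)/(s - 11) − (13/10) = [(2s - 8)·(-20) − (-26)·(s - 11)] / [(-20)·(s - 11)] = -14(s + 9) / ((-20)(s - 11)).
So |(2s - 8)/(s - 11) − (13/10)| = 14|s + 9| / (20·|s − 11|).
Require δ ≤ 10, so |s − 11| ≥ |-20| − |s + 9| > 20 − 10 = 10.
Hence |(2s - 8)/(s - 11) − (13/10)| < 14|s + 9|/(20·10) = (7/100)|s + 9|, which is < ε once |s + 9| < (100/7)ε.
Take δ = min(10, (100/7)ε). Then 0 < |s + 9| < δ forces both bounds, so |(2s - 8)/(s - 11) − (13/10)| < ε.

δ = min(10, (100/7)ε)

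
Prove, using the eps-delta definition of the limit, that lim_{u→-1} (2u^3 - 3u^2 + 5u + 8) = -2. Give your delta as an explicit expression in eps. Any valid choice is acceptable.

Let eps > 0. We want delta > 0 such that 0 < |u + 1| < delta implies |(2u^3 - 3u^2 + 5u + 8) + 2| < eps.
(2u^3 - 3u^2 + 5u + 8) + 2 = 2u^3 - 3u^2 + 5u + 10 = (u + 1)(2u^2 - 5u + 10).
So |(2u^3 - 3u^2 + 5u + 8) + 2| = |u + 1|·|2u^2 - 5u + 10|.
Require delta ≤ 1. Then |u + 1| < 1 gives |u| < 2, and by the triangle inequality |2u^2 - 5u + 10| ≤ 2·2^2 + 5·2 + 10 = 28.
Hence |(2u^3 - 3u^2 + 5u + 8) + 2| ≤ 28|u + 1| < eps provided |u + 1| < eps/28.
Take delta = min(1, eps/28). Then 0 < |u + 1| < delta gives both |u + 1| < 1 and |u + 1| < eps/28, so |(2u^3 - 3u^2 + 5u + 8) + 2| < eps.

delta = min(1, eps/28)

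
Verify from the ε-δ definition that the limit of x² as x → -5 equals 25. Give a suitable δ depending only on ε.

δ = min(1, ε/11)

Let ε > 0. We seek δ > 0 with 0 < |x + 5| < δ ⇒ |x² − 25| < ε.
Factor: x² − 25 = (x + 5)(x - 5), so |x² − 25| = |x + 5|·|x - 5|.
Impose δ ≤ 1 so that |x| < 6; then |x - 5| ≤ 11.
Hence |x² − 25| ≤ 11|x + 5|, which is < ε once |x + 5| < ε/11.
Take δ = min(1, ε/11). If 0 < |x + 5| < δ then both bounds hold and |x² − 25| ≤ 11|x + 5| < 11·(ε/11) = ε.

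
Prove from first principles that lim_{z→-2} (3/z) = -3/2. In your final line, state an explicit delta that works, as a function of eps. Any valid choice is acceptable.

delta = min(1, (2/3)eps)

Suppose eps > 0. We seek delta > 0 such that 0 < |z + 2| < delta implies |3/z + 3/2| < eps.
|3/z + 3/2| = 3·|-2 − z|/(2·|z|) = 3|z + 2|/(2|z|).
Require delta ≤ 1 so that |z| > 2 − 1 = 1, hence 2|z| > 2.
Then |3/z + 3/2| < 3|z + 2|/2, which is < eps when |z + 2| < (2/3)eps.
Take delta = min(1, (2/3)eps). Then 0 < |z + 2| < delta gives both |z + 2| < 1 and |z + 2| < (2/3)eps, so |3/z + 3/2| < eps.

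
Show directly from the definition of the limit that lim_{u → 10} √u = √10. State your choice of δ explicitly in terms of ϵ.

Suppose ϵ > 0. We want δ > 0 such that 0 < |u − 10| < δ implies |√u − √10| < ϵ.
Rationalise: √u − √10 = (u − 10)/(√u + √10), so |√u − √10| = |u − 10|/(√u + √10).
Restrict δ ≤ 10 so that |u − 10| < 10 forces u > 0, and then √u + √10 > √10.
Hence |√u − √10| < |u − 10|/√10, which is < ϵ once |u − 10| < √10·ϵ.
Take δ = min(10, √10·ϵ). If 0 < |u − 10| < δ then u > 0 and |√u − √10| < |u − 10|/√10 < ϵ.

δ = min(10, √10·ϵ)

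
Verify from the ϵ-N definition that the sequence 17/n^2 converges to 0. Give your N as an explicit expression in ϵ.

Suppose ϵ > 0. For n ≥ 1, |17/n^2 − 0| = 17/n^2.
17/n^2 < ϵ ⇔ n^2 > 17/ϵ ⇔ n > (17/ϵ)^{1/2}.
Take N = (17/ϵ)^{1/2}. Then n > N implies 17/n^2 < ϵ.

N = (17/ϵ)^{1/2}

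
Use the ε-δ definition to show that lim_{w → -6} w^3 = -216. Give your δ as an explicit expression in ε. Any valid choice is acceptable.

Let ε > 0 be given. We seek δ > 0 with 0 < |w + 6| < δ ⇒ |w^3 + 216| < ε.
Factor: w^3 + 216 = (w + 6)(w^2 - 6w + 36), so |w^3 + 216| = |w + 6|·|w^2 - 6w + 36|.
Impose δ ≤ 2 so that |w| < 8; then |w^2 - 6w + 36| ≤ 148.
Hence |w^3 + 216| ≤ 148|w + 6|, which is < ε once |w + 6| < ε/148.
Take δ = min(2, ε/148). If 0 < |w + 6| < δ then both bounds hold and |w^3 + 216| ≤ 148|w + 6| < 148·(ε/148) = ε.

δ = min(2, ε/148)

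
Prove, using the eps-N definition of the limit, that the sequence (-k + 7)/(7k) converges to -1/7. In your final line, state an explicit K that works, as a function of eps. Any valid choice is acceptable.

K = 1/eps

Let eps > 0. For k ≥ 1, |(-k + 7)/(7k) + 1/7| = |49|/(7(7k)) = 49/(7(7k)).
Since 7k ≥ 7k for k ≥ 1, this is ≤ 49/(7·7k) = 1/k.
So |(-k + 7)/(7k) + 1/7| < eps whenever k > 1/eps.
Take K = 1/eps. If k > K then |(-k + 7)/(7k) + 1/7| ≤ 1/k < eps.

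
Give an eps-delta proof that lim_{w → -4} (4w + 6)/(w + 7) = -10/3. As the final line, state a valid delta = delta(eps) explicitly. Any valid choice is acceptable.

delta = min(3/2, (9/44)eps)

Let eps > 0 be given. We want delta > 0 with 0 < |w + 4| < delta ⇒ |(4w + 6)/(w + 7) + 10/3| < eps.
Combining over a common denominator, (4w + 6)/(w + 7) + 10/3 = [(4w + 6)·3 − (-10)·(w + 7)] / [3·(w + 7)] = 22(w + 4) / (3(w + 7)).
So |(4w + 6)/(w + 7) + 10/3| = 22|w + 4| / (3·|w + 7|).
Restrict delta ≤ 3/2. Then |w + 4| < 3/2 gives |w + 7| = |(w + 4) + 3| ≥ 3 − 3/2 = 3/2.
Hence |(4w + 6)/(w + 7) + 10/3| < 22|w + 4|/(3·(3/2)) = (44/9)|w + 4|, which is < eps once |w + 4| < (9/44)eps.
Take delta = min(3/2, (9/44)eps). Then 0 < |w + 4| < delta forces both bounds, so |(4w + 6)/(w + 7) + 10/3| < eps.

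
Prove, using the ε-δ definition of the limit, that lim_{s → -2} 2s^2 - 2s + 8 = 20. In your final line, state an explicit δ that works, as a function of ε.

Suppose ε > 0. We want δ > 0 such that 0 < |s + 2| < δ implies |(2s^2 - 2s + 8) − 20| < ε.
(2s^2 - 2s + 8) − 20 = 2s^2 - 2s - 12 = (s + 2)(2s - 6).
So |(2s^2 - 2s + 8) − 20| = |s + 2|·|2s - 6|.
Require δ ≤ 1. Then |s + 2| < 1 gives |s| < 3, and by the triangle inequality |2s - 6| ≤ 2·3 + 6 = 12.
Hence |(2s^2 - 2s + 8) − 20| ≤ 12|s + 2| < ε provided |s + 2| < ε/12.
Take δ = min(1, ε/12). Then 0 < |s + 2| < δ gives both |s + 2| < 1 and |s + 2| < ε/12, so |(2s^2 - 2s + 8) − 20| < ε.

δ = min(1, ε/12)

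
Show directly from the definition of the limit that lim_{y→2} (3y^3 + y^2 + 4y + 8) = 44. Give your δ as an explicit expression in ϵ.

Fix ϵ > 0. We want δ > 0 such that 0 < |y − 2| < δ implies |(3y^3 + y^2 + 4y + 8) − 44| < ϵ.
(3y^3 + y^2 + 4y + 8) − 44 = 3y^3 + y^2 + 4y - 36 = (y − 2)(3y^2 + 7y + 18).
So |(3y^3 + y^2 + 4y + 8) − 44| = |y − 2|·|3y^2 + 7y + 18|.
Assume first that |y − 2| < 2, so |y| < 4. Then |3y^2 + 7y + 18| ≤ 3·4^2 + 7·4 + 18 = 94.
Hence |(3y^3 + y^2 + 4y + 8) − 44| ≤ 94|y − 2| < ϵ provided |y − 2| < ϵ/94.
Take δ = min(2, ϵ/94). Then 0 < |y − 2| < δ gives both |y − 2| < 2 and |y − 2| < ϵ/94, so |(3y^3 + y^2 + 4y + 8) − 44| < ϵ.

δ = min(2, ϵ/94)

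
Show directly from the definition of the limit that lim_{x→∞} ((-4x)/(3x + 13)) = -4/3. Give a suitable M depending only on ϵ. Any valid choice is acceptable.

M = (52/9)/ϵ

Let ϵ > 0 be given. We seek M > 0 such that x > M implies |(-4x)/(3x + 13) + 4/3| < ϵ.
(-4x)/(3x + 13) + 4/3 = (3(-4x) − (-4)(3x + 13)) / (3(3x + 13)) = 52/(3(3x + 13)).
For x > 0 we have 3x + 13 > 3x, so |(-4x)/(3x + 13) + 4/3| = 52/(3(3x + 13)) < 52/(3·3x) = (52/9)/x.
Thus |(-4x)/(3x + 13) + 4/3| < ϵ whenever x > (52/9)/ϵ.
Take M = (52/9)/ϵ. If x > M then |(-4x)/(3x + 13) + 4/3| < (52/9)/x < ϵ.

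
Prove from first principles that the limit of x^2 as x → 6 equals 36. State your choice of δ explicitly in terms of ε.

δ = min(1, ε/13)

Fix ε > 0. We seek δ > 0 with 0 < |x − 6| < δ ⇒ |x^2 − 36| < ε.
Factor: x^2 − 36 = (x − 6)(x + 6), so |x^2 − 36| = |x − 6|·|x + 6|.
Restrict δ ≤ 1. Then |x − 6| < 1 gives |x| < 7, so by the triangle inequality |x + 6| ≤ 7 + 6 = 13.
Hence |x^2 − 36| ≤ 13|x − 6|, which is < ε once |x − 6| < ε/13.
Take δ = min(1, ε/13). If 0 < |x − 6| < δ then both bounds hold and |x^2 − 36| ≤ 13|x − 6| < 13·(ε/13) = ε.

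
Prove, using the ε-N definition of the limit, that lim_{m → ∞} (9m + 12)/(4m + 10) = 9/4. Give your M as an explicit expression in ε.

M = (21/8)/ε

Let ε > 0. For m ≥ 1, |(9m + 12)/(4m + 10) − (9/4)| = |-42|/(4(4m + 10)) = 42/(4(4m + 10)).
Since 4m + 10 ≥ 4m for m ≥ 1, this is ≤ 42/(4·4m) = (21/8)/m.
So |(9m + 12)/(4m + 10) − (9/4)| < ε whenever m > (21/8)/ε.
Take M = (21/8)/ε. If m > M then |(9m + 12)/(4m + 10) − (9/4)| ≤ (21/8)/m < ε.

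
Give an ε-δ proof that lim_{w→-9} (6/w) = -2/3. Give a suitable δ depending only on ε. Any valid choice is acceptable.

δ = min(9/2, (27/4)ε)

Fix ε > 0. We seek δ > 0 such that 0 < |w + 9| < δ implies |6/w + 2/3| < ε.
|6/w + 2/3| = 6·|-9 − w|/(9·|w|) = 6|w + 9|/(9|w|).
Restrict δ ≤ 9/2. Then |w + 9| < 9/2 gives |w| > 9/2, so 9|w| > 81/2.
Then |6/w + 2/3| < 6|w + 9|/(81/2), which is < ε when |w + 9| < (27/4)ε.
Take δ = min(9/2, (27/4)ε). Then 0 < |w + 9| < δ gives both |w + 9| < 9/2 and |w + 9| < (27/4)ε, so |6/w + 2/3| < ε.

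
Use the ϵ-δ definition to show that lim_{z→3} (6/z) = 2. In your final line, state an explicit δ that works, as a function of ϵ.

δ = min(3/2, (3/4)ϵ)

Fix ϵ > 0. We seek δ > 0 such that 0 < |z − 3| < δ implies |6/z − 2| < ϵ.
|6/z − 2| = 6·|3 − z|/(3·|z|) = 6|z − 3|/(3|z|).
Require δ ≤ 3/2 so that |z| > 3 − 3/2 = 3/2, hence 3|z| > 9/2.
Then |6/z − 2| < 6|z − 3|/(9/2), which is < ϵ when |z − 3| < (3/4)ϵ.
Take δ = min(3/2, (3/4)ϵ). Then 0 < |z − 3| < δ gives both |z − 3| < 3/2 and |z − 3| < (3/4)ϵ, so |6/z − 2| < ϵ.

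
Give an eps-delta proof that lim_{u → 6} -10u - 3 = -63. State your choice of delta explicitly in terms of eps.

Suppose eps > 0. We need delta > 0 so that 0 < |u − 6| < delta implies |(-10u - 3) + 63| < eps.
|(-10u - 3) + 63| = |-10u + 60| = 10|u − 6|.
Thus it suffices that |u − 6| < eps/10.
Choosing delta = eps/10 gives |(-10u - 3) + 63| = 10|u − 6| < eps whenever |u − 6| < delta.

delta = eps/10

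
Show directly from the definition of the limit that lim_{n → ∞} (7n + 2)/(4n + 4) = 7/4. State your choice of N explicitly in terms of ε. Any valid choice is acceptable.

Suppose ε > 0. For n ≥ 1, |(7n + 2)/(4n + 4) − (7/4)| = |-20|/(4(4n + 4)) = 20/(4(4n + 4)).
Since 4n + 4 ≥ 4n for n ≥ 1, this is ≤ 20/(4·4n) = (5/4)/n.
So |(7n + 2)/(4n + 4) − (7/4)| < ε whenever n > (5/4)/ε.
Take N = (5/4)/ε. If n > N then |(7n + 2)/(4n + 4) − (7/4)| ≤ (5/4)/n < ε.

N = (5/4)/ε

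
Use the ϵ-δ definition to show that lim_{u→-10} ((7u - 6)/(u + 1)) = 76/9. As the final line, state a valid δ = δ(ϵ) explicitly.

δ = min(9/2, (81/26)ϵ)

Let ϵ > 0. We want δ > 0 with 0 < |u + 10| < δ ⇒ |(7u - 6)/(u + 1) − (76/9)| < ϵ.
Combining over a common denominator, (7u - 6)/(u + 1) − (76/9) = [(7u - 6)·(-9) − (-76)·(u + 1)] / [(-9)·(u + 1)] = 13(u + 10) / ((-9)(u + 1)).
So |(7u - 6)/(u + 1) − (76/9)| = 13|u + 10| / (9·|u + 1|).
Require δ ≤ 9/2, so |u + 1| ≥ |-9| − |u + 10| > 9 − 9/2 = 9/2.
Hence |(7u - 6)/(u + 1) − (76/9)| < 13|u + 10|/(9·(9/2)) = (26/81)|u + 10|, which is < ϵ once |u + 10| < (81/26)ϵ.
Take δ = min(9/2, (81/26)ϵ). Then 0 < |u + 10| < δ forces both bounds, so |(7u - 6)/(u + 1) − (76/9)| < ϵ.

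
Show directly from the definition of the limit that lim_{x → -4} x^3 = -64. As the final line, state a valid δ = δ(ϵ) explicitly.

Suppose ϵ > 0. We seek δ > 0 with 0 < |x + 4| < δ ⇒ |x^3 + 64| < ϵ.
Factor: x^3 + 64 = (x + 4)(x^2 - 4x + 16), so |x^3 + 64| = |x + 4|·|x^2 - 4x + 16|.
Impose δ ≤ 1 so that |x| < 5; then |x^2 - 4x + 16| ≤ 61.
Hence |x^3 + 64| ≤ 61|x + 4|, which is < ϵ once |x + 4| < ϵ/61.
Take δ = min(1, ϵ/61). If 0 < |x + 4| < δ then both bounds hold and |x^3 + 64| ≤ 61|x + 4| < 61·(ϵ/61) = ϵ.

δ = min(1, ϵ/61)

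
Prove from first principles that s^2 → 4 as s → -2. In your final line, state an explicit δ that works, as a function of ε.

δ = min(1, ε/5)

Suppose ε > 0. We seek δ > 0 with 0 < |s + 2| < δ ⇒ |s^2 − 4| < ε.
Factor: s^2 − 4 = (s + 2)(s - 2), so |s^2 − 4| = |s + 2|·|s - 2|.
Restrict δ ≤ 1. Then |s + 2| < 1 gives |s| < 3, so by the triangle inequality |s - 2| ≤ 3 + 2 = 5.
Hence |s^2 − 4| ≤ 5|s + 2|, which is < ε once |s + 2| < ε/5.
Take δ = min(1, ε/5). If 0 < |s + 2| < δ then both bounds hold and |s^2 − 4| ≤ 5|s + 2| < 5·(ε/5) = ε.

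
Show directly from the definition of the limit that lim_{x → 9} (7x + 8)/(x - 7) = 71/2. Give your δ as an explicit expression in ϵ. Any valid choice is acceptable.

δ = min(1, (2/57)ϵ)

Let ϵ > 0 be given. We want δ > 0 with 0 < |x − 9| < δ ⇒ |(7x + 8)/(x - 7) − (71/2)| < ϵ.
Combining over a common denominator, (7x + 8)/(x - 7) − (71/2) = [(7x + 8)·2 − 71·(x - 7)] / [2·(x - 7)] = -57(x − 9) / (2(x - 7)).
So |(7x + 8)/(x - 7) − (71/2)| = 57|x − 9| / (2·|x − 7|).
Restrict δ ≤ 1. Then |x − 9| < 1 gives |x − 7| = |(x − 9) + 2| ≥ 2 − 1 = 1.
Hence |(7x + 8)/(x - 7) − (71/2)| < 57|x − 9|/(2·1) = (57/2)|x − 9|, which is < ϵ once |x − 9| < (2/57)ϵ.
Take δ = min(1, (2/57)ϵ). Then 0 < |x − 9| < δ forces both bounds, so |(7x + 8)/(x - 7) − (71/2)| < ϵ.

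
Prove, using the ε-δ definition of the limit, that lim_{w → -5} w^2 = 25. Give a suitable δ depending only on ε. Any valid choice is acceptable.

δ = min(1, ε/11)

Let ε > 0. We seek δ > 0 with 0 < |w + 5| < δ ⇒ |w^2 − 25| < ε.
Factor: w^2 − 25 = (w + 5)(w - 5), so |w^2 − 25| = |w + 5|·|w - 5|.
Impose δ ≤ 1 so that |w| < 6; then |w - 5| ≤ 11.
Hence |w^2 − 25| ≤ 11|w + 5|, which is < ε once |w + 5| < ε/11.
Take δ = min(1, ε/11). If 0 < |w + 5| < δ then both bounds hold and |w^2 − 25| ≤ 11|w + 5| < 11·(ε/11) = ε.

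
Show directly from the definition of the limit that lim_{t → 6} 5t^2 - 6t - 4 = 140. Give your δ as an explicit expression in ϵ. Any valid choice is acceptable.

δ = min(1, ϵ/59)

Let ϵ > 0. We want δ > 0 such that 0 < |t − 6| < δ implies |(5t^2 - 6t - 4) − 140| < ϵ.
(5t^2 - 6t - 4) − 140 = 5t^2 - 6t - 144 = (t − 6)(5t + 24).
So |(5t^2 - 6t - 4) − 140| = |t − 6|·|5t + 24|.
Assume first that |t − 6| < 1, so |t| < 7. Then |5t + 24| ≤ 5·7 + 24 = 59.
Hence |(5t^2 - 6t - 4) − 140| ≤ 59|t − 6| < ϵ provided |t − 6| < ϵ/59.
Choosing δ = min(1, ϵ/59) ensures both conditions, hence |(5t^2 - 6t - 4) − 140| < ϵ.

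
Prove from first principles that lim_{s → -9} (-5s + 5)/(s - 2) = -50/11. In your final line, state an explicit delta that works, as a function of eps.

Let eps > 0. We want delta > 0 with 0 < |s + 9| < delta ⇒ |(-5s + 5)/(s - 2) + 50/11| < eps.
Combining over a common denominator, (-5s + 5)/(s - 2) + 50/11 = [(-5s + 5)·(-11) − 50·(s - 2)] / [(-11)·(s - 2)] = 5(s + 9) / ((-11)(s - 2)).
So |(-5s + 5)/(s - 2) + 50/11| = 5|s + 9| / (11·|s − 2|).
Restrict delta ≤ 11/2. Then |s + 9| < 11/2 gives |s − 2| = |(s + 9) + (-11)| ≥ 11 − 11/2 = 11/2.
Hence |(-5s + 5)/(s - 2) + 50/11| < 5|s + 9|/(11·(11/2)) = (10/121)|s + 9|, which is < eps once |s + 9| < (121/10)eps.
Take delta = min(11/2, (121/10)eps). Then 0 < |s + 9| < delta forces both bounds, so |(-5s + 5)/(s - 2) + 50/11| < eps.

delta = min(11/2, (121/10)eps)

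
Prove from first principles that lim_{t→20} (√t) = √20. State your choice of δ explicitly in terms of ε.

δ = min(20, √20·ε)

Let ε > 0 be given. We want δ > 0 such that 0 < |t − 20| < δ implies |√t − √20| < ε.
Multiplying by the conjugate, |√t − √20| = |t − 20|/(√t + √20).
Restrict δ ≤ 20 so that |t − 20| < 20 forces t > 0, and then √t + √20 > √20.
Hence |√t − √20| < |t − 20|/√20, which is < ε once |t − 20| < √20·ε.
Take δ = min(20, √20·ε). If 0 < |t − 20| < δ then t > 0 and |√t − √20| < |t − 20|/√20 < ε.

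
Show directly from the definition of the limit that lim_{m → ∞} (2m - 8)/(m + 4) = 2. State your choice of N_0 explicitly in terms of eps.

Fix eps > 0. For m ≥ 1, |(2m - 8)/(m + 4) − 2| = |-16|/((m + 4)) = 16/((m + 4)).
Since m + 4 ≥ m for m ≥ 1, this is ≤ 16/(m) = 16/m.
So |(2m - 8)/(m + 4) − 2| < eps whenever m > 16/eps.
Take N_0 = 16/eps. If m > N_0 then |(2m - 8)/(m + 4) − 2| ≤ 16/m < eps.

N_0 = 16/eps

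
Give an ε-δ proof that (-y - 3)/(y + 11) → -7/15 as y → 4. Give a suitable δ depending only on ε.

δ = min(15/2, (225/16)ε)

Let ε > 0. We want δ > 0 with 0 < |y − 4| < δ ⇒ |(-y - 3)/(y + 11) + 7/15| < ε.
Combining over a common denominator, (-y - 3)/(y + 11) + 7/15 = [(-y - 3)·15 − (-7)·(y + 11)] / [15·(y + 11)] = -8(y − 4) / (15(y + 11)).
So |(-y - 3)/(y + 11) + 7/15| = 8|y − 4| / (15·|y + 11|).
Restrict δ ≤ 15/2. Then |y − 4| < 15/2 gives |y + 11| = |(y − 4) + 15| ≥ 15 − 15/2 = 15/2.
Hence |(-y - 3)/(y + 11) + 7/15| < 8|y − 4|/(15·(15/2)) = (16/225)|y − 4|, which is < ε once |y − 4| < (225/16)ε.
Take δ = min(15/2, (225/16)ε). Then 0 < |y − 4| < δ forces both bounds, so |(-y - 3)/(y + 11) + 7/15| < ε.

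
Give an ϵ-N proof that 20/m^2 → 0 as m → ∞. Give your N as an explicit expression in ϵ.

N = (20/ϵ)^{1/2}

Suppose ϵ > 0. For m ≥ 1, |20/m^2 − 0| = 20/m^2.
20/m^2 < ϵ ⇔ m^2 > 20/ϵ ⇔ m > (20/ϵ)^{1/2}.
Take N = (20/ϵ)^{1/2}. Then m > N implies 20/m^2 < ϵ.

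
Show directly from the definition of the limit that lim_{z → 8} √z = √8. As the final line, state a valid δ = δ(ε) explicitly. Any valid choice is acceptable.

δ = min(8, √8·ε)

Suppose ε > 0. We want δ > 0 such that 0 < |z − 8| < δ implies |√z − √8| < ε.
Rationalise: √z − √8 = (z − 8)/(√z + √8), so |√z − √8| = |z − 8|/(√z + √8).
Restrict δ ≤ 8 so that |z − 8| < 8 forces z > 0, and then √z + √8 > √8.
Hence |√z − √8| < |z − 8|/√8, which is < ε once |z − 8| < √8·ε.
Take δ = min(8, √8·ε). If 0 < |z − 8| < δ then z > 0 and |√z − √8| < |z − 8|/√8 < ε.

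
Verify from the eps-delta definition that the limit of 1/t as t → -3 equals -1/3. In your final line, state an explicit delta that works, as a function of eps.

Let eps > 0. We seek delta > 0 such that 0 < |t + 3| < delta implies |1/t + 1/3| < eps.
|1/t + 1/3| = |-3 − t|/(3·|t|) = |t + 3|/(3|t|).
Require delta ≤ 3/2 so that |t| > 3 − 3/2 = 3/2, hence 3|t| > 9/2.
Then |1/t + 1/3| < |t + 3|/(9/2), which is < eps when |t + 3| < (9/2)eps.
Take delta = min(3/2, (9/2)eps). Then 0 < |t + 3| < delta gives both |t + 3| < 3/2 and |t + 3| < (9/2)eps, so |1/t + 1/3| < eps.

delta = min(3/2, (9/2)eps)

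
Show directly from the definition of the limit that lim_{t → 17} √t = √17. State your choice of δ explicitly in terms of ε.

Let ε > 0 be given. We want δ > 0 such that 0 < |t − 17| < δ implies |√t − √17| < ε.
Multiplying by the conjugate, |√t − √17| = |t − 17|/(√t + √17).
Restrict δ ≤ 17 so that |t − 17| < 17 forces t > 0, and then √t + √17 > √17.
Hence |√t − √17| < |t − 17|/√17, which is < ε once |t − 17| < √17·ε.
Take δ = min(17, √17·ε). If 0 < |t − 17| < δ then t > 0 and |√t − √17| < |t − 17|/√17 < ε.

δ = min(17, √17·ε)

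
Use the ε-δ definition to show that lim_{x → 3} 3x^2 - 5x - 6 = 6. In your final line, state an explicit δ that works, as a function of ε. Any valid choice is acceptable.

δ = min(1, ε/16)

Let ε > 0 be given. We want δ > 0 such that 0 < |x − 3| < δ implies |(3x^2 - 5x - 6) − 6| < ε.
(3x^2 - 5x - 6) − 6 = 3x^2 - 5x - 12 = (x − 3)(3x + 4).
So |(3x^2 - 5x - 6) − 6| = |x − 3|·|3x + 4|.
Assume first that |x − 3| < 1, so |x| < 4. Then |3x + 4| ≤ 3·4 + 4 = 16.
Hence |(3x^2 - 5x - 6) − 6| ≤ 16|x − 3| < ε provided |x − 3| < ε/16.
Choosing δ = min(1, ε/16) ensures both conditions, hence |(3x^2 - 5x - 6) − 6| < ε.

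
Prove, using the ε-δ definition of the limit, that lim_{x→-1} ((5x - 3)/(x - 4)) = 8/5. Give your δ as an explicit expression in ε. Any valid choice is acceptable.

δ = min(5/2, (25/34)ε)

Let ε > 0. We want δ > 0 with 0 < |x + 1| < δ ⇒ |(5x - 3)/(x - 4) − (8/5)| < ε.
Combining over a common denominator, (5x - 3)/(x - 4) − (8/5) = [(5x - 3)·(-5) − (-8)·(x - 4)] / [(-5)·(x - 4)] = -17(x + 1) / ((-5)(x - 4)).
So |(5x - 3)/(x - 4) − (8/5)| = 17|x + 1| / (5·|x − 4|).
Restrict δ ≤ 5/2. Then |x + 1| < 5/2 gives |x − 4| = |(x + 1) + (-5)| ≥ 5 − 5/2 = 5/2.
Hence |(5x - 3)/(x - 4) − (8/5)| < 17|x + 1|/(5·(5/2)) = (34/25)|x + 1|, which is < ε once |x + 1| < (25/34)ε.
Take δ = min(5/2, (25/34)ε). Then 0 < |x + 1| < δ forces both bounds, so |(5x - 3)/(x - 4) − (8/5)| < ε.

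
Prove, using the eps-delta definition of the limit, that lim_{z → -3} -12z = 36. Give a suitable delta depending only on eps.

Let eps > 0 be given. We need delta > 0 so that 0 < |z + 3| < delta implies |(-12z) − 36| < eps.
Since (-12z) − 36 = -12(z + 3), we have |(-12z) − 36| = 12|z + 3|.
Thus it suffices that |z + 3| < eps/12.
Choosing delta = eps/12 gives |(-12z) − 36| = 12|z + 3| < eps whenever |z + 3| < delta.

delta = eps/12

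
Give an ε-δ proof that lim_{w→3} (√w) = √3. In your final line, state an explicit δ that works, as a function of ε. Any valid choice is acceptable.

Suppose ε > 0. We want δ > 0 such that 0 < |w − 3| < δ implies |√w − √3| < ε.
Rationalise: √w − √3 = (w − 3)/(√w + √3), so |√w − √3| = |w − 3|/(√w + √3).
Restrict δ ≤ 3 so that |w − 3| < 3 forces w > 0, and then √w + √3 > √3.
Hence |√w − √3| < |w − 3|/√3, which is < ε once |w − 3| < √3·ε.
Take δ = min(3, √3·ε). If 0 < |w − 3| < δ then w > 0 and |√w − √3| < |w − 3|/√3 < ε.

δ = min(3, √3·ε)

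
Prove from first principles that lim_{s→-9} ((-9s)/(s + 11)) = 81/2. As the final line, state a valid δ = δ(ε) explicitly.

Let ε > 0. We want δ > 0 with 0 < |s + 9| < δ ⇒ |(-9s)/(s + 11) − (81/2)| < ε.
Combining over a common denominator, (-9s)/(s + 11) − (81/2) = [(-9s)·2 − 81·(s + 11)] / [2·(s + 11)] = -99(s + 9) / (2(s + 11)).
So |(-9s)/(s + 11) − (81/2)| = 99|s + 9| / (2·|s + 11|).
Require δ ≤ 1, so |s + 11| ≥ |2| − |s + 9| > 2 − 1 = 1.
Hence |(-9s)/(s + 11) − (81/2)| < 99|s + 9|/(2·1) = (99/2)|s + 9|, which is < ε once |s + 9| < (2/99)ε.
Take δ = min(1, (2/99)ε). Then 0 < |s + 9| < δ forces both bounds, so |(-9s)/(s + 11) − (81/2)| < ε.

δ = min(1, (2/99)ε)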